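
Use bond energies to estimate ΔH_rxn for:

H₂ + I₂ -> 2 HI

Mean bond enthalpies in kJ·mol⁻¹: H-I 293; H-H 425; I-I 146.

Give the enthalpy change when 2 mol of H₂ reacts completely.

ΔH = −30 kJ

Bonds broken (reactants):
  H-H: 1 × 425 = 425
  I-I: 1 × 146 = 146
  Σ(broken) = 571 kJ
Bonds formed (products):
  H-I: 2 × 293 = 586
  Σ(formed) = 586 kJ
ΔH = Σ(broken) − Σ(formed) = 571 − 586 = −15 kJ
For 2× the reaction as written: 2 × (−15) = −30 kJ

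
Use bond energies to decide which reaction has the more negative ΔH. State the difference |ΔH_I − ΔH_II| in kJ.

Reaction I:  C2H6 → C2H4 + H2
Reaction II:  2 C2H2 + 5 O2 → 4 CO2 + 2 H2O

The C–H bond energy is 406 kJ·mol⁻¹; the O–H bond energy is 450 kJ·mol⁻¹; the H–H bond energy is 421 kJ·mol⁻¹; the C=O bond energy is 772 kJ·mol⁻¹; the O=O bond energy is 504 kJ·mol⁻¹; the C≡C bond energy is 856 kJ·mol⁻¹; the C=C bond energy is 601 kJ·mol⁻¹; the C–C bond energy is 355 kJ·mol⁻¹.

Reaction II, by 2265 kJ

Reaction I:
  Bonds broken (reactants):
    C–C: 1 × 355 = 355
    C–H: 6 × 406 = 2436
    Σ(broken) = 2791 kJ
  Bonds formed (products):
    C–H: 4 × 406 = 1624
    C=C: 1 × 601 = 601
    H–H: 1 × 421 = 421
    Σ(formed) = 2646 kJ
  ΔH_I = 2791 − 2646 = +145 kJ
Reaction II:
  Bonds broken (reactants):
    C≡C: 2 × 856 = 1712
    C–H: 4 × 406 = 1624
    O=O: 5 × 504 = 2520
    Σ(broken) = 5856 kJ
  Bonds formed (products):
    C=O: 8 × 772 = 6176
    O–H: 4 × 450 = 1800
    Σ(formed) = 7976 kJ
  ΔH_II = 5856 − 7976 = −2120 kJ
ΔH_I − ΔH_II = +2265 kJ, so reaction II has the more negative ΔH; |ΔH_I − ΔH_II| = 2265 kJ.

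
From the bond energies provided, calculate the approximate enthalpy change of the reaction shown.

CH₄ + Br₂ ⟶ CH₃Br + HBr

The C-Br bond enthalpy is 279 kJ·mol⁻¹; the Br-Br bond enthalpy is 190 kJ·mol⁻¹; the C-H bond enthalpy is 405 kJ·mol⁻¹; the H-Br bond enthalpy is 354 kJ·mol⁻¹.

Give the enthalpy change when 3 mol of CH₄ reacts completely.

Bonds broken (reactants):
  Br-Br: 1 × 190 = 190
  C-H: 4 × 405 = 1620
  Σ(broken) = 1810 kJ
Bonds formed (products):
  C-Br: 1 × 279 = 279
  C-H: 3 × 405 = 1215
  H-Br: 1 × 354 = 354
  Σ(formed) = 1848 kJ
ΔH = Σ(broken) − Σ(formed) = 1810 − 1848 = −38 kJ
For 3× the reaction as written: 3 × (−38) = −114 kJ

ΔH = −114 kJ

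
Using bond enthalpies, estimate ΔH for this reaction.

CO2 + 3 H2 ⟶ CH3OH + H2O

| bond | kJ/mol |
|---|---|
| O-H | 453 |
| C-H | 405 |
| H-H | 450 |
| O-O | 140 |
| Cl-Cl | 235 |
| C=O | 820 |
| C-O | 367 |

ΔH ≈ +49 kJ

Bonds broken (reactants):
  C=O: 2 × 820 = 1640
  H-H: 3 × 450 = 1350
  Σ(broken) = 2990 kJ
Bonds formed (products):
  C-H: 3 × 405 = 1215
  C-O: 1 × 367 = 367
  O-H: 3 × 453 = 1359
  Σ(formed) = 2941 kJ
ΔH = Σ(broken) − Σ(formed) = 2990 − 2941 = +49 kJ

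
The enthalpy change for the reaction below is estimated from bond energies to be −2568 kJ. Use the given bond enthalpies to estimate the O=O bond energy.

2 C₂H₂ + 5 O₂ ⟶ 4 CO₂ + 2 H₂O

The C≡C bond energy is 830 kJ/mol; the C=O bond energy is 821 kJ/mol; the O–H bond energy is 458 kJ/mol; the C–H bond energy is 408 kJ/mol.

Let D be the O=O bond energy.
Σ(broken) = 2×830 + 4×408 + 5×D = 3292 + 5D
Σ(formed) = 8×821 + 4×458 = 8400
ΔH = Σ(broken) − Σ(formed) = (3292 + 5D) − (8400) = −5108 + 5D
Setting this equal to −2568 kJ gives 5D = 2540, so D = 508 kJ/mol.

D(O=O) ≈ 508 kJ/mol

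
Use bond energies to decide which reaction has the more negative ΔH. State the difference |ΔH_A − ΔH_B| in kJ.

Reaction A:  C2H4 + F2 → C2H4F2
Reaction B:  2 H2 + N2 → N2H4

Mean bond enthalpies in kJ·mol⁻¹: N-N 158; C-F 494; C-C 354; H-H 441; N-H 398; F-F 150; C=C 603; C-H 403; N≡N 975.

Reaction A, by 696 kJ

Reaction A:
  Bonds broken (reactants):
    C-H: 4 × 403 = 1612
    C=C: 1 × 603 = 603
    F-F: 1 × 150 = 150
    Σ(broken) = 2365 kJ
  Bonds formed (products):
    C-C: 1 × 354 = 354
    C-F: 2 × 494 = 988
    C-H: 4 × 403 = 1612
    Σ(formed) = 2954 kJ
  ΔH_A = 2365 − 2954 = −589 kJ
Reaction B:
  Bonds broken (reactants):
    H-H: 2 × 441 = 882
    N≡N: 1 × 975 = 975
    Σ(broken) = 1857 kJ
  Bonds formed (products):
    N-H: 4 × 398 = 1592
    N-N: 1 × 158 = 158
    Σ(formed) = 1750 kJ
  ΔH_B = 1857 − 1750 = +107 kJ
ΔH_A − ΔH_B = −696 kJ, so reaction A has the more negative ΔH; |ΔH_A − ΔH_B| = 696 kJ.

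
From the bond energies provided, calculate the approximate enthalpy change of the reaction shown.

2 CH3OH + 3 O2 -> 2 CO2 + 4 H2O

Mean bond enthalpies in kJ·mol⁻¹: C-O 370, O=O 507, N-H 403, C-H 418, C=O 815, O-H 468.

Bonds broken (reactants):
  C-H: 6 × 418 = 2508
  C-O: 2 × 370 = 740
  O-H: 2 × 468 = 936
  O=O: 3 × 507 = 1521
  Σ(broken) = 5705 kJ
Bonds formed (products):
  C=O: 4 × 815 = 3260
  O-H: 8 × 468 = 3744
  Σ(formed) = 7004 kJ
ΔH = Σ(broken) − Σ(formed) = 5705 − 7004 = −1299 kJ

ΔH ≈ −1299 kJ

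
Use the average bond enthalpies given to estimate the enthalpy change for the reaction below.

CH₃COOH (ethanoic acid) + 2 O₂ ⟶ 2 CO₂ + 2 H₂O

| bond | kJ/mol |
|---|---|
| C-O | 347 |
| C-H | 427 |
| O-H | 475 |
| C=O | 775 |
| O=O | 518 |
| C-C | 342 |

ΔH ≈ −744 kJ

Bonds broken (reactants):
  C-C: 1 × 342 = 342
  C-H: 3 × 427 = 1281
  C-O: 1 × 347 = 347
  C=O: 1 × 775 = 775
  O-H: 1 × 475 = 475
  O=O: 2 × 518 = 1036
  Σ(broken) = 4256 kJ
Bonds formed (products):
  C=O: 4 × 775 = 3100
  O-H: 4 × 475 = 1900
  Σ(formed) = 5000 kJ
ΔH = Σ(broken) − Σ(formed) = 4256 − 5000 = −744 kJ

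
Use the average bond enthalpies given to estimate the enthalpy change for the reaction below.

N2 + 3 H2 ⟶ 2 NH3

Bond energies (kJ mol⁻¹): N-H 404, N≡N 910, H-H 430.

ΔH ≈ −224 kJ

Bonds broken (reactants):
  H-H: 3 × 430 = 1290
  N≡N: 1 × 910 = 910
  Σ(broken) = 2200 kJ
Bonds formed (products):
  N-H: 6 × 404 = 2424
  Σ(formed) = 2424 kJ
ΔH = Σ(broken) − Σ(formed) = 2200 − 2424 = −224 kJ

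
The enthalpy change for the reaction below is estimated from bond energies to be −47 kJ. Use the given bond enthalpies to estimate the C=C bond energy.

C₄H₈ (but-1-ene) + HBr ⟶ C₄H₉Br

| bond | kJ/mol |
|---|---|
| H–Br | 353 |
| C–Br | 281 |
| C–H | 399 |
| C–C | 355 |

D(C=C) ≈ 635 kJ/mol

Let D be the C=C bond energy.
Σ(broken) = 2×355 + 8×399 + 1×D + 1×353 = 4255 + D
Σ(formed) = 1×281 + 3×355 + 9×399 = 4937
ΔH = Σ(broken) − Σ(formed) = (4255 + D) − (4937) = −682 + D
Setting this equal to −47 kJ gives D = 635 kJ/mol.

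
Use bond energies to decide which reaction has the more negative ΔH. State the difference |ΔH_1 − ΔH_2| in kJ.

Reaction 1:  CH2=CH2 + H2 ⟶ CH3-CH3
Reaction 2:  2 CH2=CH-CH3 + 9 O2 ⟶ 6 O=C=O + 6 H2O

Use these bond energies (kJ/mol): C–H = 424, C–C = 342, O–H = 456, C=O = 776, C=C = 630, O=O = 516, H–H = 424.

Reaction 1:
  Bonds broken (reactants):
    C–H: 4 × 424 = 1696
    C=C: 1 × 630 = 630
    H–H: 1 × 424 = 424
    Σ(broken) = 2750 kJ
  Bonds formed (products):
    C–C: 1 × 342 = 342
    C–H: 6 × 424 = 2544
    Σ(formed) = 2886 kJ
  ΔH_1 = 2750 − 2886 = −136 kJ
Reaction 2:
  Bonds broken (reactants):
    C–C: 2 × 342 = 684
    C–H: 12 × 424 = 5088
    C=C: 2 × 630 = 1260
    O=O: 9 × 516 = 4644
    Σ(broken) = 11676 kJ
  Bonds formed (products):
    C=O: 12 × 776 = 9312
    O–H: 12 × 456 = 5472
    Σ(formed) = 14784 kJ
  ΔH_2 = 11676 − 14784 = −3108 kJ
ΔH_1 − ΔH_2 = +2972 kJ, so reaction 2 has the more negative ΔH; |ΔH_1 − ΔH_2| = 2972 kJ.

Reaction 2, by 2972 kJ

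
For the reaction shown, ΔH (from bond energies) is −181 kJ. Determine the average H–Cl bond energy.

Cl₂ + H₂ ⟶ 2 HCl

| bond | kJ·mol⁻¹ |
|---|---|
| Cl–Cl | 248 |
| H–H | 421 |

D(H–Cl) ≈ 425 kJ/mol

Let D be the H–Cl bond energy.
Σ(broken) = 1×248 + 1×421 = 669
Σ(formed) = 2×D = 2D
ΔH = Σ(broken) − Σ(formed) = (669) − (2D) = +669 − 2D
Setting this equal to −181 kJ gives 2D = 850, so D = 425 kJ/mol.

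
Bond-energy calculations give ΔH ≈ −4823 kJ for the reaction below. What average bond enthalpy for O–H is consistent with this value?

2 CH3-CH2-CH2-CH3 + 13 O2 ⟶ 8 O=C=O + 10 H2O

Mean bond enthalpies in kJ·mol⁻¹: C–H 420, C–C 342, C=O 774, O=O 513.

Let D be the O–H bond energy.
Σ(broken) = 6×342 + 20×420 + 13×513 = 17121
Σ(formed) = 16×774 + 20×D = 12384 + 20D
ΔH = Σ(broken) − Σ(formed) = (17121) − (12384 + 20D) = +4737 − 20D
Setting this equal to −4823 kJ gives 20D = 9560, so D = 478 kJ/mol.

D(O–H) ≈ 478 kJ/mol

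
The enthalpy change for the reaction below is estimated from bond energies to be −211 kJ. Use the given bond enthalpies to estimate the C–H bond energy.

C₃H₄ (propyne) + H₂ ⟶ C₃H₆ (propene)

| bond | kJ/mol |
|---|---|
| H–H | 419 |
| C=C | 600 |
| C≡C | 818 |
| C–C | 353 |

D(C–H) ≈ 424 kJ/mol

Let D be the C–H bond energy.
Σ(broken) = 1×818 + 1×353 + 4×D + 1×419 = 1590 + 4D
Σ(formed) = 1×353 + 6×D + 1×600 = 953 + 6D
ΔH = Σ(broken) − Σ(formed) = (1590 + 4D) − (953 + 6D) = +637 − 2D
Setting this equal to −211 kJ gives 2D = 848, so D = 424 kJ/mol.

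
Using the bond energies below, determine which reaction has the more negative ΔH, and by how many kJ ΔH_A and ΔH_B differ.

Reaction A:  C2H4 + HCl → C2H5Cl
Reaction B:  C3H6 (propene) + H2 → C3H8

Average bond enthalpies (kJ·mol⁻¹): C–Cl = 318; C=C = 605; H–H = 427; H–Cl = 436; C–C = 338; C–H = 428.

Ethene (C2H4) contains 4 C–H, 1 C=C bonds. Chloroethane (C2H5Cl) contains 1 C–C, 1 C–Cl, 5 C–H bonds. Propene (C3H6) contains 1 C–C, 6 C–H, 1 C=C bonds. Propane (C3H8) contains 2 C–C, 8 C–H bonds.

Reaction B, by 119 kJ

Reaction A:
  Bonds broken (reactants):
    C–H: 4 × 428 = 1712
    C=C: 1 × 605 = 605
    H–Cl: 1 × 436 = 436
    Σ(broken) = 2753 kJ
  Bonds formed (products):
    C–C: 1 × 338 = 338
    C–Cl: 1 × 318 = 318
    C–H: 5 × 428 = 2140
    Σ(formed) = 2796 kJ
  ΔH_A = 2753 − 2796 = −43 kJ
Reaction B:
  Bonds broken (reactants):
    C–C: 1 × 338 = 338
    C–H: 6 × 428 = 2568
    C=C: 1 × 605 = 605
    H–H: 1 × 427 = 427
    Σ(broken) = 3938 kJ
  Bonds formed (products):
    C–C: 2 × 338 = 676
    C–H: 8 × 428 = 3424
    Σ(formed) = 4100 kJ
  ΔH_B = 3938 − 4100 = −162 kJ
ΔH_A − ΔH_B = +119 kJ, so reaction B has the more negative ΔH; |ΔH_A − ΔH_B| = 119 kJ.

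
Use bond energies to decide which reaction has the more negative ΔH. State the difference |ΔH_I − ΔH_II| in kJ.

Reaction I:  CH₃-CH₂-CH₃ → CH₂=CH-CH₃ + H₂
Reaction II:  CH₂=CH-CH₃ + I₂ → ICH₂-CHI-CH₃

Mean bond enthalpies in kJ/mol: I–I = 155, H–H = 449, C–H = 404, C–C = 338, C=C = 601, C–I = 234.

Reaction I:
  Bonds broken (reactants):
    C–C: 2 × 338 = 676
    C–H: 8 × 404 = 3232
    Σ(broken) = 3908 kJ
  Bonds formed (products):
    C–C: 1 × 338 = 338
    C–H: 6 × 404 = 2424
    C=C: 1 × 601 = 601
    H–H: 1 × 449 = 449
    Σ(formed) = 3812 kJ
  ΔH_I = 3908 − 3812 = +96 kJ
Reaction II:
  Bonds broken (reactants):
    C–C: 1 × 338 = 338
    C–H: 6 × 404 = 2424
    C=C: 1 × 601 = 601
    I–I: 1 × 155 = 155
    Σ(broken) = 3518 kJ
  Bonds formed (products):
    C–C: 2 × 338 = 676
    C–H: 6 × 404 = 2424
    C–I: 2 × 234 = 468
    Σ(formed) = 3568 kJ
  ΔH_II = 3518 − 3568 = −50 kJ
ΔH_I − ΔH_II = +146 kJ, so reaction II has the more negative ΔH; |ΔH_I − ΔH_II| = 146 kJ.

Reaction II, by 146 kJ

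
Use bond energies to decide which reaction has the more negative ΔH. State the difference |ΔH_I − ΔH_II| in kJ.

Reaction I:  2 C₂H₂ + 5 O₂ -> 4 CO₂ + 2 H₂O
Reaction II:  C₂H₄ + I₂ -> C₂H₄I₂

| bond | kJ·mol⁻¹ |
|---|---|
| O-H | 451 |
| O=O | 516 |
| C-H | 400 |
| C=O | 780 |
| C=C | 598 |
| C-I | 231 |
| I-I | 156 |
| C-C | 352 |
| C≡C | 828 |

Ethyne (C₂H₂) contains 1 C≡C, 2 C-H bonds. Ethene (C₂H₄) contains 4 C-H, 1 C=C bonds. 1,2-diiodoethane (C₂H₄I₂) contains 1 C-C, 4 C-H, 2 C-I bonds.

Reaction I:
  Bonds broken (reactants):
    C≡C: 2 × 828 = 1656
    C-H: 4 × 400 = 1600
    O=O: 5 × 516 = 2580
    Σ(broken) = 5836 kJ
  Bonds formed (products):
    C=O: 8 × 780 = 6240
    O-H: 4 × 451 = 1804
    Σ(formed) = 8044 kJ
  ΔH_I = 5836 − 8044 = −2208 kJ
Reaction II:
  Bonds broken (reactants):
    C-H: 4 × 400 = 1600
    C=C: 1 × 598 = 598
    I-I: 1 × 156 = 156
    Σ(broken) = 2354 kJ
  Bonds formed (products):
    C-C: 1 × 352 = 352
    C-H: 4 × 400 = 1600
    C-I: 2 × 231 = 462
    Σ(formed) = 2414 kJ
  ΔH_II = 2354 − 2414 = −60 kJ
ΔH_I − ΔH_II = −2148 kJ, so reaction I has the more negative ΔH; |ΔH_I − ΔH_II| = 2148 kJ.

Reaction I, by 2148 kJ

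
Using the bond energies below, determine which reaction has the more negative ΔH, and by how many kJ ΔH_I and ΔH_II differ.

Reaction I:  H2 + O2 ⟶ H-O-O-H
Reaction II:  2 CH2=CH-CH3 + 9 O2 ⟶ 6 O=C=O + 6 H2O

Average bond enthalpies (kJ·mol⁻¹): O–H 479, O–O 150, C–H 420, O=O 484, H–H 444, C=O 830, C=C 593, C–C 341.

Reaction II, by 4264 kJ

Reaction I:
  Bonds broken (reactants):
    H–H: 1 × 444 = 444
    O=O: 1 × 484 = 484
    Σ(broken) = 928 kJ
  Bonds formed (products):
    O–H: 2 × 479 = 958
    O–O: 1 × 150 = 150
    Σ(formed) = 1108 kJ
  ΔH_I = 928 − 1108 = −180 kJ
Reaction II:
  Bonds broken (reactants):
    C–C: 2 × 341 = 682
    C–H: 12 × 420 = 5040
    C=C: 2 × 593 = 1186
    O=O: 9 × 484 = 4356
    Σ(broken) = 11264 kJ
  Bonds formed (products):
    C=O: 12 × 830 = 9960
    O–H: 12 × 479 = 5748
    Σ(formed) = 15708 kJ
  ΔH_II = 11264 − 15708 = −4444 kJ
ΔH_I − ΔH_II = +4264 kJ, so reaction II has the more negative ΔH; |ΔH_I − ΔH_II| = 4264 kJ.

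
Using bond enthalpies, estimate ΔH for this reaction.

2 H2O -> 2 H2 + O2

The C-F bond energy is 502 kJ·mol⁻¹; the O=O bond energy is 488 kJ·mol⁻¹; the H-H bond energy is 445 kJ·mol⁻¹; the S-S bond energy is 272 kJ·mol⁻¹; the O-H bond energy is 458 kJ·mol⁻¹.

ΔH ≈ +454 kJ

Bonds broken (reactants):
  O-H: 4 × 458 = 1832
  Σ(broken) = 1832 kJ
Bonds formed (products):
  H-H: 2 × 445 = 890
  O=O: 1 × 488 = 488
  Σ(formed) = 1378 kJ
ΔH = Σ(broken) − Σ(formed) = 1832 − 1378 = +454 kJ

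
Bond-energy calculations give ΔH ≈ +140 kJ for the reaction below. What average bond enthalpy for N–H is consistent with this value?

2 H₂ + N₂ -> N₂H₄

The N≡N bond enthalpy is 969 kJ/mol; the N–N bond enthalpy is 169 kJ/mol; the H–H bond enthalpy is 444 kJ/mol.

Let D be the N–H bond energy.
Σ(broken) = 2×444 + 1×969 = 1857
Σ(formed) = 4×D + 1×169 = 169 + 4D
ΔH = Σ(broken) − Σ(formed) = (1857) − (169 + 4D) = +1688 − 4D
Setting this equal to +140 kJ gives 4D = 1548, so D = 387 kJ/mol.

D(N–H) ≈ 387 kJ/mol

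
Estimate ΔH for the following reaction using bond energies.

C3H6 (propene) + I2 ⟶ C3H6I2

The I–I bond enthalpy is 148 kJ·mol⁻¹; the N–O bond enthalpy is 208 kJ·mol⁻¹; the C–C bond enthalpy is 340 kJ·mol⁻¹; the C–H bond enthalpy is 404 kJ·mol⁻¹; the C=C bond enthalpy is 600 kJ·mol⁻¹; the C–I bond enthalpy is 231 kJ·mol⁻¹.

Bonds broken (reactants):
  C–C: 1 × 340 = 340
  C–H: 6 × 404 = 2424
  C=C: 1 × 600 = 600
  I–I: 1 × 148 = 148
  Σ(broken) = 3512 kJ
Bonds formed (products):
  C–C: 2 × 340 = 680
  C–H: 6 × 404 = 2424
  C–I: 2 × 231 = 462
  Σ(formed) = 3566 kJ
ΔH = Σ(broken) − Σ(formed) = 3512 − 3566 = −54 kJ

ΔH ≈ −54 kJ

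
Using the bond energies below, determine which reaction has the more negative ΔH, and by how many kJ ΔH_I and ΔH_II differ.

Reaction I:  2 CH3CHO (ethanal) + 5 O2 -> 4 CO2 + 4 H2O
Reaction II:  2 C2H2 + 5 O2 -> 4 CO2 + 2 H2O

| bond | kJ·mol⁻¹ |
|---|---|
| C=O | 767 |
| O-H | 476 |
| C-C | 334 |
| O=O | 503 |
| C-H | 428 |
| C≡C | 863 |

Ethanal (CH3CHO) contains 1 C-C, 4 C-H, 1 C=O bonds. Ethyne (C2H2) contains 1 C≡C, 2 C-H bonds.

Reaction II, by 284 kJ

Reaction I:
  Bonds broken (reactants):
    C-C: 2 × 334 = 668
    C-H: 8 × 428 = 3424
    C=O: 2 × 767 = 1534
    O=O: 5 × 503 = 2515
    Σ(broken) = 8141 kJ
  Bonds formed (products):
    C=O: 8 × 767 = 6136
    O-H: 8 × 476 = 3808
    Σ(formed) = 9944 kJ
  ΔH_I = 8141 − 9944 = −1803 kJ
Reaction II:
  Bonds broken (reactants):
    C≡C: 2 × 863 = 1726
    C-H: 4 × 428 = 1712
    O=O: 5 × 503 = 2515
    Σ(broken) = 5953 kJ
  Bonds formed (products):
    C=O: 8 × 767 = 6136
    O-H: 4 × 476 = 1904
    Σ(formed) = 8040 kJ
  ΔH_II = 5953 − 8040 = −2087 kJ
ΔH_I − ΔH_II = +284 kJ, so reaction II has the more negative ΔH; |ΔH_I − ΔH_II| = 284 kJ.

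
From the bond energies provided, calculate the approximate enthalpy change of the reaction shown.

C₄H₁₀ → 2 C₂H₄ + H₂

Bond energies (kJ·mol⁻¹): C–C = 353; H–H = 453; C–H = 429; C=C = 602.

ΔH ≈ +260 kJ

Bonds broken (reactants):
  C–C: 3 × 353 = 1059
  C–H: 10 × 429 = 4290
  Σ(broken) = 5349 kJ
Bonds formed (products):
  C–H: 8 × 429 = 3432
  C=C: 2 × 602 = 1204
  H–H: 1 × 453 = 453
  Σ(formed) = 5089 kJ
ΔH = Σ(broken) − Σ(formed) = 5349 − 5089 = +260 kJ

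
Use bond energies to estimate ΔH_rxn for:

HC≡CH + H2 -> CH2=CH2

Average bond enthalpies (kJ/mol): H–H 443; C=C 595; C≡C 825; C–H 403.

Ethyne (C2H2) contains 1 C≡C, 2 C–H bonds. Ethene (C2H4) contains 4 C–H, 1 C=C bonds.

ΔH ≈ −133 kJ

Bonds broken (reactants):
  C≡C: 1 × 825 = 825
  C–H: 2 × 403 = 806
  H–H: 1 × 443 = 443
  Σ(broken) = 2074 kJ
Bonds formed (products):
  C–H: 4 × 403 = 1612
  C=C: 1 × 595 = 595
  Σ(formed) = 2207 kJ
ΔH = Σ(broken) − Σ(formed) = 2074 − 2207 = −133 kJ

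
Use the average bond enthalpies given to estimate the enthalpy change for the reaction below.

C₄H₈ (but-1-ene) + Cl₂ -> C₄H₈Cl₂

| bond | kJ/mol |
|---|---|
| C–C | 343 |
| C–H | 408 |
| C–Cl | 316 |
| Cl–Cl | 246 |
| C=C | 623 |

ΔH ≈ −106 kJ

Bonds broken (reactants):
  C–C: 2 × 343 = 686
  C–H: 8 × 408 = 3264
  C=C: 1 × 623 = 623
  Cl–Cl: 1 × 246 = 246
  Σ(broken) = 4819 kJ
Bonds formed (products):
  C–C: 3 × 343 = 1029
  C–Cl: 2 × 316 = 632
  C–H: 8 × 408 = 3264
  Σ(formed) = 4925 kJ
ΔH = Σ(broken) − Σ(formed) = 4819 − 4925 = −106 kJ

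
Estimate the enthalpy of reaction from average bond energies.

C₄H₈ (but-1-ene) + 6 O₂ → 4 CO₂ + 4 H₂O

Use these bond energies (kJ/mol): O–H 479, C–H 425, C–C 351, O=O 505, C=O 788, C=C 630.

Bonds broken (reactants):
  C–C: 2 × 351 = 702
  C–H: 8 × 425 = 3400
  C=C: 1 × 630 = 630
  O=O: 6 × 505 = 3030
  Σ(broken) = 7762 kJ
Bonds formed (products):
  C=O: 8 × 788 = 6304
  O–H: 8 × 479 = 3832
  Σ(formed) = 10136 kJ
ΔH = Σ(broken) − Σ(formed) = 7762 − 10136 = −2374 kJ

ΔH ≈ −2374 kJ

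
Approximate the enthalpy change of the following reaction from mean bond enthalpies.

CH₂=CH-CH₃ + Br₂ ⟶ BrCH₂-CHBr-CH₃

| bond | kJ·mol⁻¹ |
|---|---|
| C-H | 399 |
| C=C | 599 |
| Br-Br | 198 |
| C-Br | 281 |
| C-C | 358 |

ΔH ≈ −123 kJ

Bonds broken (reactants):
  Br-Br: 1 × 198 = 198
  C-C: 1 × 358 = 358
  C-H: 6 × 399 = 2394
  C=C: 1 × 599 = 599
  Σ(broken) = 3549 kJ
Bonds formed (products):
  C-Br: 2 × 281 = 562
  C-C: 2 × 358 = 716
  C-H: 6 × 399 = 2394
  Σ(formed) = 3672 kJ
ΔH = Σ(broken) − Σ(formed) = 3549 − 3672 = −123 kJ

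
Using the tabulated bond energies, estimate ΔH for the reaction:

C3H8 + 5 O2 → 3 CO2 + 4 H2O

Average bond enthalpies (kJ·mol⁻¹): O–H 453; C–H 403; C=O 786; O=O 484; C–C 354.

Bonds broken (reactants):
  C–C: 2 × 354 = 708
  C–H: 8 × 403 = 3224
  O=O: 5 × 484 = 2420
  Σ(broken) = 6352 kJ
Bonds formed (products):
  C=O: 6 × 786 = 4716
  O–H: 8 × 453 = 3624
  Σ(formed) = 8340 kJ
ΔH = Σ(broken) − Σ(formed) = 6352 − 8340 = −1988 kJ

ΔH ≈ −1988 kJ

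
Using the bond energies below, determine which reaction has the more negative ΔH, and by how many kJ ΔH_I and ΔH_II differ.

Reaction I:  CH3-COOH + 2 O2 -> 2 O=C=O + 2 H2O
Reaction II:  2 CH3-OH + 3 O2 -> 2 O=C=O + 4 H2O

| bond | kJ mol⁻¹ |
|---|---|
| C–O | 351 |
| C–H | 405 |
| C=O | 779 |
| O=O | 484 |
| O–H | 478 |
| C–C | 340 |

Reaction I:
  Bonds broken (reactants):
    C–C: 1 × 340 = 340
    C–H: 3 × 405 = 1215
    C–O: 1 × 351 = 351
    C=O: 1 × 779 = 779
    O–H: 1 × 478 = 478
    O=O: 2 × 484 = 968
    Σ(broken) = 4131 kJ
  Bonds formed (products):
    C=O: 4 × 779 = 3116
    O–H: 4 × 478 = 1912
    Σ(formed) = 5028 kJ
  ΔH_I = 4131 − 5028 = −897 kJ
Reaction II:
  Bonds broken (reactants):
    C–H: 6 × 405 = 2430
    C–O: 2 × 351 = 702
    O–H: 2 × 478 = 956
    O=O: 3 × 484 = 1452
    Σ(broken) = 5540 kJ
  Bonds formed (products):
    C=O: 4 × 779 = 3116
    O–H: 8 × 478 = 3824
    Σ(formed) = 6940 kJ
  ΔH_II = 5540 − 6940 = −1400 kJ
ΔH_I − ΔH_II = +503 kJ, so reaction II has the more negative ΔH; |ΔH_I − ΔH_II| = 503 kJ.

Reaction II, by 503 kJ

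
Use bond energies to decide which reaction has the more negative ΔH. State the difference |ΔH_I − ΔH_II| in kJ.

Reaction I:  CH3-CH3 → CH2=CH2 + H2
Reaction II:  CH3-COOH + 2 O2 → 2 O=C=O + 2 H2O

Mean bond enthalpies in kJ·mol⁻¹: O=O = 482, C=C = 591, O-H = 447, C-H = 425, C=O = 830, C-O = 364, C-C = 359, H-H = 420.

Reaction II, by 1067 kJ

Reaction I:
  Bonds broken (reactants):
    C-C: 1 × 359 = 359
    C-H: 6 × 425 = 2550
    Σ(broken) = 2909 kJ
  Bonds formed (products):
    C-H: 4 × 425 = 1700
    C=C: 1 × 591 = 591
    H-H: 1 × 420 = 420
    Σ(formed) = 2711 kJ
  ΔH_I = 2909 − 2711 = +198 kJ
Reaction II:
  Bonds broken (reactants):
    C-C: 1 × 359 = 359
    C-H: 3 × 425 = 1275
    C-O: 1 × 364 = 364
    C=O: 1 × 830 = 830
    O-H: 1 × 447 = 447
    O=O: 2 × 482 = 964
    Σ(broken) = 4239 kJ
  Bonds formed (products):
    C=O: 4 × 830 = 3320
    O-H: 4 × 447 = 1788
    Σ(formed) = 5108 kJ
  ΔH_II = 4239 − 5108 = −869 kJ
ΔH_I − ΔH_II = +1067 kJ, so reaction II has the more negative ΔH; |ΔH_I − ΔH_II| = 1067 kJ.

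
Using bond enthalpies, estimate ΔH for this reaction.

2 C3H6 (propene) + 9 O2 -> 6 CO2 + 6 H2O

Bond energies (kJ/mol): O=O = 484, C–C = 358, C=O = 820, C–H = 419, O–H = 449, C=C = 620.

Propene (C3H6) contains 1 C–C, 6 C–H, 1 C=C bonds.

Bonds broken (reactants):
  C–C: 2 × 358 = 716
  C–H: 12 × 419 = 5028
  C=C: 2 × 620 = 1240
  O=O: 9 × 484 = 4356
  Σ(broken) = 11340 kJ
Bonds formed (products):
  C=O: 12 × 820 = 9840
  O–H: 12 × 449 = 5388
  Σ(formed) = 15228 kJ
ΔH = Σ(broken) − Σ(formed) = 11340 − 15228 = −3888 kJ

ΔH ≈ −3888 kJ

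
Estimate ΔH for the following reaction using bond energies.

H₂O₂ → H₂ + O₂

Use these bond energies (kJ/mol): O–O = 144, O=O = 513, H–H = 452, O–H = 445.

Bonds broken (reactants):
  O–H: 2 × 445 = 890
  O–O: 1 × 144 = 144
  Σ(broken) = 1034 kJ
Bonds formed (products):
  H–H: 1 × 452 = 452
  O=O: 1 × 513 = 513
  Σ(formed) = 965 kJ
ΔH = Σ(broken) − Σ(formed) = 1034 − 965 = +69 kJ

ΔH ≈ +69 kJ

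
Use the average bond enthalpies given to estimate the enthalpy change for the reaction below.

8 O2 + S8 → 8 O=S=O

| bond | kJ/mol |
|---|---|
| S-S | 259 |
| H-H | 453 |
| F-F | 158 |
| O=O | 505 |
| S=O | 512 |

Bonds broken (reactants):
  O=O: 8 × 505 = 4040
  S-S: 8 × 259 = 2072
  Σ(broken) = 6112 kJ
Bonds formed (products):
  S=O: 16 × 512 = 8192
  Σ(formed) = 8192 kJ
ΔH = Σ(broken) − Σ(formed) = 6112 − 8192 = −2080 kJ

ΔH ≈ −2080 kJ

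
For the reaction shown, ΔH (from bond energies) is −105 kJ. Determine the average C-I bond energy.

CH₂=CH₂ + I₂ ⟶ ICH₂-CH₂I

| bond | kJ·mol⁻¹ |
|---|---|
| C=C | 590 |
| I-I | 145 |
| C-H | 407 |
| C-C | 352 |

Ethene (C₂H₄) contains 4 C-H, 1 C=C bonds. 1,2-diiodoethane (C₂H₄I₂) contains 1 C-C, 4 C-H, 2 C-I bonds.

Let D be the C-I bond energy.
Σ(broken) = 4×407 + 1×590 + 1×145 = 2363
Σ(formed) = 1×352 + 4×407 + 2×D = 1980 + 2D
ΔH = Σ(broken) − Σ(formed) = (2363) − (1980 + 2D) = +383 − 2D
Setting this equal to −105 kJ gives 2D = 488, so D = 244 kJ/mol.

D(C-I) ≈ 244 kJ/mol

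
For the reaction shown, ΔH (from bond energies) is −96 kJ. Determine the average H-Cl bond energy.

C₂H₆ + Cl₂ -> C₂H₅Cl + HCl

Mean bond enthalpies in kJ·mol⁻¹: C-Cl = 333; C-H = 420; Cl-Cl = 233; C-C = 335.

Let D be the H-Cl bond energy.
Σ(broken) = 1×335 + 6×420 + 1×233 = 3088
Σ(formed) = 1×335 + 1×333 + 5×420 + 1×D = 2768 + D
ΔH = Σ(broken) − Σ(formed) = (3088) − (2768 + D) = +320 − D
Setting this equal to −96 kJ gives D = 416 kJ/mol.

D(H-Cl) ≈ 416 kJ/mol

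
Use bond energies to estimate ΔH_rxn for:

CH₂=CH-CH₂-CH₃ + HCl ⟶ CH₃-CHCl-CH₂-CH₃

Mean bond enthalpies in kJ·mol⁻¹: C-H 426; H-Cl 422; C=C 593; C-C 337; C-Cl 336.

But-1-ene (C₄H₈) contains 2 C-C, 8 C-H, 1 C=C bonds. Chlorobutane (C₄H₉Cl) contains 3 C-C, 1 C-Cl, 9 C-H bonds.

Bonds broken (reactants):
  C-C: 2 × 337 = 674
  C-H: 8 × 426 = 3408
  C=C: 1 × 593 = 593
  H-Cl: 1 × 422 = 422
  Σ(broken) = 5097 kJ
Bonds formed (products):
  C-C: 3 × 337 = 1011
  C-Cl: 1 × 336 = 336
  C-H: 9 × 426 = 3834
  Σ(formed) = 5181 kJ
ΔH = Σ(broken) − Σ(formed) = 5097 − 5181 = −84 kJ

ΔH ≈ −84 kJ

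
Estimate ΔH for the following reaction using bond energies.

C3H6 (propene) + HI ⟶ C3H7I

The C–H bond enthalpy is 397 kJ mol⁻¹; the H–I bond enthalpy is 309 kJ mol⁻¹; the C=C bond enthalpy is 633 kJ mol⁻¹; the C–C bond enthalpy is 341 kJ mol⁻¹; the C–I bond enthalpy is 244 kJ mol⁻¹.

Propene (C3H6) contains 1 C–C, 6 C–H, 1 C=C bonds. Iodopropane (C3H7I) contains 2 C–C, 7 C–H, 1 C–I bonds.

ΔH ≈ −40 kJ

Bonds broken (reactants):
  C–C: 1 × 341 = 341
  C–H: 6 × 397 = 2382
  C=C: 1 × 633 = 633
  H–I: 1 × 309 = 309
  Σ(broken) = 3665 kJ
Bonds formed (products):
  C–C: 2 × 341 = 682
  C–H: 7 × 397 = 2779
  C–I: 1 × 244 = 244
  Σ(formed) = 3705 kJ
ΔH = Σ(broken) − Σ(formed) = 3665 − 3705 = −40 kJ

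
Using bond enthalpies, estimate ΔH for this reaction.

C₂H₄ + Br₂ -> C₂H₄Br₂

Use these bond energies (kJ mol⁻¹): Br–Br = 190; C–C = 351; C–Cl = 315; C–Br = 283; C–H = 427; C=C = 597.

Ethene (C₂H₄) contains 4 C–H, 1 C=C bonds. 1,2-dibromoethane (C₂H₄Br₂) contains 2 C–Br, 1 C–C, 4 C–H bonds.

Bonds broken (reactants):
  Br–Br: 1 × 190 = 190
  C–H: 4 × 427 = 1708
  C=C: 1 × 597 = 597
  Σ(broken) = 2495 kJ
Bonds formed (products):
  C–Br: 2 × 283 = 566
  C–C: 1 × 351 = 351
  C–H: 4 × 427 = 1708
  Σ(formed) = 2625 kJ
ΔH = Σ(broken) − Σ(formed) = 2495 − 2625 = −130 kJ

ΔH ≈ −130 kJ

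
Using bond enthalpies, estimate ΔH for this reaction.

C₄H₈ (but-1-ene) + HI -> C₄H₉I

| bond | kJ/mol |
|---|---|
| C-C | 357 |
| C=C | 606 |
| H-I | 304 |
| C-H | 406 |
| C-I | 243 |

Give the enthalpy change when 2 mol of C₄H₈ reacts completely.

Bonds broken (reactants):
  C-C: 2 × 357 = 714
  C-H: 8 × 406 = 3248
  C=C: 1 × 606 = 606
  H-I: 1 × 304 = 304
  Σ(broken) = 4872 kJ
Bonds formed (products):
  C-C: 3 × 357 = 1071
  C-H: 9 × 406 = 3654
  C-I: 1 × 243 = 243
  Σ(formed) = 4968 kJ
ΔH = Σ(broken) − Σ(formed) = 4872 − 4968 = −96 kJ
For 2× the reaction as written: 2 × (−96) = −192 kJ

ΔH = −192 kJ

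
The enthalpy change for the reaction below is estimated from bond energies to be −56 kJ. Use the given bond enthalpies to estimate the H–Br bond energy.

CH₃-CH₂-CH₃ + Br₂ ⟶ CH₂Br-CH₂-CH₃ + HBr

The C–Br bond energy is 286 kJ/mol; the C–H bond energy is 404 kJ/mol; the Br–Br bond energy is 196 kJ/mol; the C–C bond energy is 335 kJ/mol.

Let D be the H–Br bond energy.
Σ(broken) = 1×196 + 2×335 + 8×404 = 4098
Σ(formed) = 1×286 + 2×335 + 7×404 + 1×D = 3784 + D
ΔH = Σ(broken) − Σ(formed) = (4098) − (3784 + D) = +314 − D
Setting this equal to −56 kJ gives D = 370 kJ/mol.

D(H–Br) ≈ 370 kJ/mol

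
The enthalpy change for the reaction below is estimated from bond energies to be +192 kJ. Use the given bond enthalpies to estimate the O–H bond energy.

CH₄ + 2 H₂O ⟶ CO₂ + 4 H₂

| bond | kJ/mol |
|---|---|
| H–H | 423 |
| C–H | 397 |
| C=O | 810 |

Let D be the O–H bond energy.
Σ(broken) = 4×397 + 4×D = 1588 + 4D
Σ(formed) = 2×810 + 4×423 = 3312
ΔH = Σ(broken) − Σ(formed) = (1588 + 4D) − (3312) = −1724 + 4D
Setting this equal to +192 kJ gives 4D = 1916, so D = 479 kJ/mol.

D(O–H) ≈ 479 kJ/mol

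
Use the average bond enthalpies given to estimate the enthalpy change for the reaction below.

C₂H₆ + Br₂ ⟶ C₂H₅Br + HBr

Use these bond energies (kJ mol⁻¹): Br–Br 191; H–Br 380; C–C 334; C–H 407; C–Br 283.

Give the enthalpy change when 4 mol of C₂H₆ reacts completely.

ΔH = −260 kJ

Bonds broken (reactants):
  Br–Br: 1 × 191 = 191
  C–C: 1 × 334 = 334
  C–H: 6 × 407 = 2442
  Σ(broken) = 2967 kJ
Bonds formed (products):
  C–Br: 1 × 283 = 283
  C–C: 1 × 334 = 334
  C–H: 5 × 407 = 2035
  H–Br: 1 × 380 = 380
  Σ(formed) = 3032 kJ
ΔH = Σ(broken) − Σ(formed) = 2967 − 3032 = −65 kJ
For 4× the reaction as written: 4 × (−65) = −260 kJ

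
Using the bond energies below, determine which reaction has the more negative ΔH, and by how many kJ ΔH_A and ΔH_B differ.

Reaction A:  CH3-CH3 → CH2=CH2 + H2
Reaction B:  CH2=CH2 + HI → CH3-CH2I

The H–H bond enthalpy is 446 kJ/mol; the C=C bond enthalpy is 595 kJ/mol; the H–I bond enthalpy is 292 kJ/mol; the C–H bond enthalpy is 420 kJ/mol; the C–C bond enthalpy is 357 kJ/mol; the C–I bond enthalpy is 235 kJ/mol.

Reaction B, by 281 kJ

Reaction A:
  Bonds broken (reactants):
    C–C: 1 × 357 = 357
    C–H: 6 × 420 = 2520
    Σ(broken) = 2877 kJ
  Bonds formed (products):
    C–H: 4 × 420 = 1680
    C=C: 1 × 595 = 595
    H–H: 1 × 446 = 446
    Σ(formed) = 2721 kJ
  ΔH_A = 2877 − 2721 = +156 kJ
Reaction B:
  Bonds broken (reactants):
    C–H: 4 × 420 = 1680
    C=C: 1 × 595 = 595
    H–I: 1 × 292 = 292
    Σ(broken) = 2567 kJ
  Bonds formed (products):
    C–C: 1 × 357 = 357
    C–H: 5 × 420 = 2100
    C–I: 1 × 235 = 235
    Σ(formed) = 2692 kJ
  ΔH_B = 2567 − 2692 = −125 kJ
ΔH_A − ΔH_B = +281 kJ, so reaction B has the more negative ΔH; |ΔH_A − ΔH_B| = 281 kJ.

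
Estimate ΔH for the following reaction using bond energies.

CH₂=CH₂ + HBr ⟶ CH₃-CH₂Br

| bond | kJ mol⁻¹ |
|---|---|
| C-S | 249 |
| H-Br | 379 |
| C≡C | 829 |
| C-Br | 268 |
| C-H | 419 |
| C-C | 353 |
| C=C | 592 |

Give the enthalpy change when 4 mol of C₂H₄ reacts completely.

ΔH = −276 kJ

Bonds broken (reactants):
  C-H: 4 × 419 = 1676
  C=C: 1 × 592 = 592
  H-Br: 1 × 379 = 379
  Σ(broken) = 2647 kJ
Bonds formed (products):
  C-Br: 1 × 268 = 268
  C-C: 1 × 353 = 353
  C-H: 5 × 419 = 2095
  Σ(formed) = 2716 kJ
ΔH = Σ(broken) − Σ(formed) = 2647 − 2716 = −69 kJ
For 4× the reaction as written: 4 × (−69) = −276 kJ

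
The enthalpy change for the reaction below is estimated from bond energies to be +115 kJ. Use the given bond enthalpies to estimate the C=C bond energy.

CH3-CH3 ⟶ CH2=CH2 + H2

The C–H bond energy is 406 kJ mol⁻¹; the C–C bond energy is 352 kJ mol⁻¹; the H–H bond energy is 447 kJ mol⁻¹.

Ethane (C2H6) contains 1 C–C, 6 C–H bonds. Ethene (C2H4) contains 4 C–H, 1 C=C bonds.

Let D be the C=C bond energy.
Σ(broken) = 1×352 + 6×406 = 2788
Σ(formed) = 4×406 + 1×D + 1×447 = 2071 + D
ΔH = Σ(broken) − Σ(formed) = (2788) − (2071 + D) = +717 − D
Setting this equal to +115 kJ gives D = 602 kJ/mol.

D(C=C) ≈ 602 kJ/mol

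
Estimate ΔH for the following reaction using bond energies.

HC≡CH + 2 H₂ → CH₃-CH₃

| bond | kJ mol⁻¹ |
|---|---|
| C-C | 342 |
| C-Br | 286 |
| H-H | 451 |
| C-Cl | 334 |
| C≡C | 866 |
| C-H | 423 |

ΔH ≈ −266 kJ

Bonds broken (reactants):
  C≡C: 1 × 866 = 866
  C-H: 2 × 423 = 846
  H-H: 2 × 451 = 902
  Σ(broken) = 2614 kJ
Bonds formed (products):
  C-C: 1 × 342 = 342
  C-H: 6 × 423 = 2538
  Σ(formed) = 2880 kJ
ΔH = Σ(broken) − Σ(formed) = 2614 − 2880 = −266 kJ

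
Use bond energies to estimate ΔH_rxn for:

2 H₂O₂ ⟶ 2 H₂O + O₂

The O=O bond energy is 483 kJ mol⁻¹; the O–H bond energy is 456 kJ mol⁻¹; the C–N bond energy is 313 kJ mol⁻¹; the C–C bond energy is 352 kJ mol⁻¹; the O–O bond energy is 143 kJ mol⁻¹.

Bonds broken (reactants):
  O–H: 4 × 456 = 1824
  O–O: 2 × 143 = 286
  Σ(broken) = 2110 kJ
Bonds formed (products):
  O–H: 4 × 456 = 1824
  O=O: 1 × 483 = 483
  Σ(formed) = 2307 kJ
ΔH = Σ(broken) − Σ(formed) = 2110 − 2307 = −197 kJ

ΔH ≈ −197 kJ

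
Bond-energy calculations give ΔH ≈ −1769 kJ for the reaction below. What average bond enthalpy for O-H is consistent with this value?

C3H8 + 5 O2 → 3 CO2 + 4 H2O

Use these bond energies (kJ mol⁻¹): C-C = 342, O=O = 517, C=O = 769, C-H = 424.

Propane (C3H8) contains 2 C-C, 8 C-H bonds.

D(O-H) ≈ 477 kJ/mol

Let D be the O-H bond energy.
Σ(broken) = 2×342 + 8×424 + 5×517 = 6661
Σ(formed) = 6×769 + 8×D = 4614 + 8D
ΔH = Σ(broken) − Σ(formed) = (6661) − (4614 + 8D) = +2047 − 8D
Setting this equal to −1769 kJ gives 8D = 3816, so D = 477 kJ/mol.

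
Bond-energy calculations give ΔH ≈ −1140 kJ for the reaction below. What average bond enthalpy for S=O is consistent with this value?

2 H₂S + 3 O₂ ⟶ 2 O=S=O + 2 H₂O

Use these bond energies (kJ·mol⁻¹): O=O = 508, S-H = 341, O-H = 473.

Let D be the S=O bond energy.
Σ(broken) = 3×508 + 4×341 = 2888
Σ(formed) = 4×473 + 4×D = 1892 + 4D
ΔH = Σ(broken) − Σ(formed) = (2888) − (1892 + 4D) = +996 − 4D
Setting this equal to −1140 kJ gives 4D = 2136, so D = 534 kJ/mol.

D(S=O) ≈ 534 kJ/mol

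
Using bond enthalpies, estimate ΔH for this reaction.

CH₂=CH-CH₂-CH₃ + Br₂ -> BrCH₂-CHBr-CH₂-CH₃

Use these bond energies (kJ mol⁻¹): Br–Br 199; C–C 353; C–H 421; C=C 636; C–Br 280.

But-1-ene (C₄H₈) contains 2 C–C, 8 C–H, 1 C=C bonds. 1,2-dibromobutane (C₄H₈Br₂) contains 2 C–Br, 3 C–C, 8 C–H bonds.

ΔH ≈ −78 kJ

Bonds broken (reactants):
  Br–Br: 1 × 199 = 199
  C–C: 2 × 353 = 706
  C–H: 8 × 421 = 3368
  C=C: 1 × 636 = 636
  Σ(broken) = 4909 kJ
Bonds formed (products):
  C–Br: 2 × 280 = 560
  C–C: 3 × 353 = 1059
  C–H: 8 × 421 = 3368
  Σ(formed) = 4987 kJ
ΔH = Σ(broken) − Σ(formed) = 4909 − 4987 = −78 kJ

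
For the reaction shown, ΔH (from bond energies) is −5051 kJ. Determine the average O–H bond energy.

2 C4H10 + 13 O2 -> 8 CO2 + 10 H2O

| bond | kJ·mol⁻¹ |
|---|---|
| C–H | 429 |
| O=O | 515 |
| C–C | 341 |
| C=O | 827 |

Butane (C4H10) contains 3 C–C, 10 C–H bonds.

Let D be the O–H bond energy.
Σ(broken) = 6×341 + 20×429 + 13×515 = 17321
Σ(formed) = 16×827 + 20×D = 13232 + 20D
ΔH = Σ(broken) − Σ(formed) = (17321) − (13232 + 20D) = +4089 − 20D
Setting this equal to −5051 kJ gives 20D = 9140, so D = 457 kJ/mol.

D(O–H) ≈ 457 kJ/mol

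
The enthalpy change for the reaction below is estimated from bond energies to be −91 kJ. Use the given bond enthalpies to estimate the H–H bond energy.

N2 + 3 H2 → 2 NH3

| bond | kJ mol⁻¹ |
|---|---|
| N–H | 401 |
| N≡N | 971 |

Let D be the H–H bond energy.
Σ(broken) = 3×D + 1×971 = 971 + 3D
Σ(formed) = 6×401 = 2406
ΔH = Σ(broken) − Σ(formed) = (971 + 3D) − (2406) = −1435 + 3D
Setting this equal to −91 kJ gives 3D = 1344, so D = 448 kJ/mol.

D(H–H) ≈ 448 kJ/mol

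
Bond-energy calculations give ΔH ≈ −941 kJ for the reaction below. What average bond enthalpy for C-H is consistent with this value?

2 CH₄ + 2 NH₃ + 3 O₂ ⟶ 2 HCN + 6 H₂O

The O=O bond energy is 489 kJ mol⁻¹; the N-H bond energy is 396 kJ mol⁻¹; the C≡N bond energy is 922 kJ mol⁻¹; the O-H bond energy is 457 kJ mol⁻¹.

D(C-H) ≈ 424 kJ/mol

Let D be the C-H bond energy.
Σ(broken) = 8×D + 6×396 + 3×489 = 3843 + 8D
Σ(formed) = 2×922 + 2×D + 12×457 = 7328 + 2D
ΔH = Σ(broken) − Σ(formed) = (3843 + 8D) − (7328 + 2D) = −3485 + 6D
Setting this equal to −941 kJ gives 6D = 2544, so D = 424 kJ/mol.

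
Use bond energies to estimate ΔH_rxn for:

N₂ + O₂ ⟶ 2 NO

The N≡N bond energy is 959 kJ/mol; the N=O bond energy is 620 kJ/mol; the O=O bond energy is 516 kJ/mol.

Bonds broken (reactants):
  N≡N: 1 × 959 = 959
  O=O: 1 × 516 = 516
  Σ(broken) = 1475 kJ
Bonds formed (products):
  N=O: 2 × 620 = 1240
  Σ(formed) = 1240 kJ
ΔH = Σ(broken) − Σ(formed) = 1475 − 1240 = +235 kJ

ΔH ≈ +235 kJ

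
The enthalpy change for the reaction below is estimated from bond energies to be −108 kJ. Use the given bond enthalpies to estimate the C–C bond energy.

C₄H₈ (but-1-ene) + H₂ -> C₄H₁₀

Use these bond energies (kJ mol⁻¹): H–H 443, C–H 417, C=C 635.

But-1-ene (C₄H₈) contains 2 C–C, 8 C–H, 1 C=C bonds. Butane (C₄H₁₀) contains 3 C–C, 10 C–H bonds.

D(C–C) ≈ 352 kJ/mol

Let D be the C–C bond energy.
Σ(broken) = 2×D + 8×417 + 1×635 + 1×443 = 4414 + 2D
Σ(formed) = 3×D + 10×417 = 4170 + 3D
ΔH = Σ(broken) − Σ(formed) = (4414 + 2D) − (4170 + 3D) = +244 − D
Setting this equal to −108 kJ gives D = 352 kJ/mol.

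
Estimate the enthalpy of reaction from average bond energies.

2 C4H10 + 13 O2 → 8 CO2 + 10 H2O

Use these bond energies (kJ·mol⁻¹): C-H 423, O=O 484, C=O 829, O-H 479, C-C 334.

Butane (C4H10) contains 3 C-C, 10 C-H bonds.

ΔH ≈ −6088 kJ

Bonds broken (reactants):
  C-C: 6 × 334 = 2004
  C-H: 20 × 423 = 8460
  O=O: 13 × 484 = 6292
  Σ(broken) = 16756 kJ
Bonds formed (products):
  C=O: 16 × 829 = 13264
  O-H: 20 × 479 = 9580
  Σ(formed) = 22844 kJ
ΔH = Σ(broken) − Σ(formed) = 16756 − 22844 = −6088 kJ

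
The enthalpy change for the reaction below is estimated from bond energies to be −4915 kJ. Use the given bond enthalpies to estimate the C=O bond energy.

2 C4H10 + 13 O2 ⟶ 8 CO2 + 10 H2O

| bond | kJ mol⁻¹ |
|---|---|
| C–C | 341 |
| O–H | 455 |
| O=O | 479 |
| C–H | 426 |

D(C=O) ≈ 788 kJ/mol

Let D be the C=O bond energy.
Σ(broken) = 6×341 + 20×426 + 13×479 = 16793
Σ(formed) = 16×D + 20×455 = 9100 + 16D
ΔH = Σ(broken) − Σ(formed) = (16793) − (9100 + 16D) = +7693 − 16D
Setting this equal to −4915 kJ gives 16D = 12608, so D = 788 kJ/mol.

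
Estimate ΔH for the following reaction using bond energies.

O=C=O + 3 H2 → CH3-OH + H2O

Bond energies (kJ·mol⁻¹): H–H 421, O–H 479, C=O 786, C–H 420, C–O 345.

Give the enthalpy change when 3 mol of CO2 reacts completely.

Bonds broken (reactants):
  C=O: 2 × 786 = 1572
  H–H: 3 × 421 = 1263
  Σ(broken) = 2835 kJ
Bonds formed (products):
  C–H: 3 × 420 = 1260
  C–O: 1 × 345 = 345
  O–H: 3 × 479 = 1437
  Σ(formed) = 3042 kJ
ΔH = Σ(broken) − Σ(formed) = 2835 − 3042 = −207 kJ
For 3× the reaction as written: 3 × (−207) = −621 kJ

ΔH = −621 kJ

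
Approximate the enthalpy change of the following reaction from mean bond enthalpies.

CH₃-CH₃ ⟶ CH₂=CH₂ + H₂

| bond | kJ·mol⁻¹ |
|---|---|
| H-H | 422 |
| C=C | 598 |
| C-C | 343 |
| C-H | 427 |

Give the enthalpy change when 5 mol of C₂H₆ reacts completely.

ΔH = +885 kJ

Bonds broken (reactants):
  C-C: 1 × 343 = 343
  C-H: 6 × 427 = 2562
  Σ(broken) = 2905 kJ
Bonds formed (products):
  C-H: 4 × 427 = 1708
  C=C: 1 × 598 = 598
  H-H: 1 × 422 = 422
  Σ(formed) = 2728 kJ
ΔH = Σ(broken) − Σ(formed) = 2905 − 2728 = +177 kJ
For 5× the reaction as written: 5 × (+177) = +885 kJ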